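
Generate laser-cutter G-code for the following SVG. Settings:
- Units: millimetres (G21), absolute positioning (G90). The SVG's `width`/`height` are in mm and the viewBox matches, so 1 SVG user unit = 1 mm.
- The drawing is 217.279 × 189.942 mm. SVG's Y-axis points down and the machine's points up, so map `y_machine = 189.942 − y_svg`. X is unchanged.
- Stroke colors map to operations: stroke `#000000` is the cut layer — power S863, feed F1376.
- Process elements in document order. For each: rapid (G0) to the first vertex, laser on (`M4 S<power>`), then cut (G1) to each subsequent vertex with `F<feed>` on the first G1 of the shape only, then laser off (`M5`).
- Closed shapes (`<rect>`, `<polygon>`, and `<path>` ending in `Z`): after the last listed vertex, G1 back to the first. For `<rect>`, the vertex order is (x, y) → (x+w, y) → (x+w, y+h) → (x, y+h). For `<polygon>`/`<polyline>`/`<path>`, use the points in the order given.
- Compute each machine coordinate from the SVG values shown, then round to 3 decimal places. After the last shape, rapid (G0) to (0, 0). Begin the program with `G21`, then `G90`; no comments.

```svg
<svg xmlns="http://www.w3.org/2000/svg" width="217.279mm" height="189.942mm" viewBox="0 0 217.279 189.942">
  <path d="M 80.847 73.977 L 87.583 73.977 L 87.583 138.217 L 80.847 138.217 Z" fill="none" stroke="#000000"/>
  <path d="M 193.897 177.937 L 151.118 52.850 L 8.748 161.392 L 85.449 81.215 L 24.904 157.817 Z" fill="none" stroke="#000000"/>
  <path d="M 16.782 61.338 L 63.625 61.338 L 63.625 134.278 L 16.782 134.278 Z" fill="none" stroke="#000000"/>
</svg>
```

1 u = 1 mm; y_m = 189.942 − y.

[1] `<path>` rectangle, #000000→cut S863 F1376: (80.847,115.965) → (87.583,115.965) → (87.583,51.725) → (80.847,51.725) → (80.847,115.965) (closed)

[2] `<path>` closed polygon, #000000→cut S863 F1376: (193.897,12.005) → (151.118,137.092) → (8.748,28.550) → (85.449,108.727) → (24.904,32.125) → (193.897,12.005) (closed)

[3] `<path>` rectangle, #000000→cut S863 F1376: (16.782,128.604) → (63.625,128.604) → (63.625,55.664) → (16.782,55.664) → (16.782,128.604) (closed)

G21
G90
G0 X80.847 Y115.965
M4 S863
G1 X87.583 Y115.965 F1376
G1 X87.583 Y51.725
G1 X80.847 Y51.725
G1 X80.847 Y115.965
M5
G0 X193.897 Y12.005
M4 S863
G1 X151.118 Y137.092 F1376
G1 X8.748 Y28.550
G1 X85.449 Y108.727
G1 X24.904 Y32.125
G1 X193.897 Y12.005
M5
G0 X16.782 Y128.604
M4 S863
G1 X63.625 Y128.604 F1376
G1 X63.625 Y55.664
G1 X16.782 Y55.664
G1 X16.782 Y128.604
M5
G0 X0.000 Y0.000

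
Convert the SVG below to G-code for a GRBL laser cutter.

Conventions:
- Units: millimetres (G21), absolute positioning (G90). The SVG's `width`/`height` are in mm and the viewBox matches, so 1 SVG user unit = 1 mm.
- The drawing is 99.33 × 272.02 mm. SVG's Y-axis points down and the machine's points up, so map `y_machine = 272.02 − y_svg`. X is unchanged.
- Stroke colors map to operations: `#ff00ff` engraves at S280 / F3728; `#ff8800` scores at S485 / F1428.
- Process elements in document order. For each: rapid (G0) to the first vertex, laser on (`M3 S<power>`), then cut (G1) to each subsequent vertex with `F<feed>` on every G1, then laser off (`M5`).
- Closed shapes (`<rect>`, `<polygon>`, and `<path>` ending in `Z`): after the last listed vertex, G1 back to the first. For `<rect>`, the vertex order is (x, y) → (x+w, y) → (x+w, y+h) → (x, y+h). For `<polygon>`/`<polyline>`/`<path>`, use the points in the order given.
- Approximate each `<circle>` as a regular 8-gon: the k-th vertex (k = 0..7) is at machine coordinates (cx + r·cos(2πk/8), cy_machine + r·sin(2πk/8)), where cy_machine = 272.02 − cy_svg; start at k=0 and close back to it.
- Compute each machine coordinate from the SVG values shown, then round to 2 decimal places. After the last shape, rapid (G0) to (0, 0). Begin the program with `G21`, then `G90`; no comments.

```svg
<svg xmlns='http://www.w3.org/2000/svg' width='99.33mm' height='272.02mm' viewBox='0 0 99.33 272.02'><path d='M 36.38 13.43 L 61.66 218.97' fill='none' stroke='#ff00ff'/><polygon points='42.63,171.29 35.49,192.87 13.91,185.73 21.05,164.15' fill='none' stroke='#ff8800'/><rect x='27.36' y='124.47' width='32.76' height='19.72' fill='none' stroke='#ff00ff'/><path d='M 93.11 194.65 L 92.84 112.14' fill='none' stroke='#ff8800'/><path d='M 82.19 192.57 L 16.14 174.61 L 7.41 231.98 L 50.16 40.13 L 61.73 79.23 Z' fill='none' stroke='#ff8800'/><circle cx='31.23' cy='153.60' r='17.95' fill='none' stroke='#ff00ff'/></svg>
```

G21
G90
G0 X36.38 Y258.59
M3 S280
G1 X61.66 Y53.05 F3728
M5
G0 X42.63 Y100.73
M3 S485
G1 X35.49 Y79.15 F1428
G1 X13.91 Y86.29 F1428
G1 X21.05 Y107.87 F1428
G1 X42.63 Y100.73 F1428
M5
G0 X27.36 Y147.55
M3 S280
G1 X60.12 Y147.55 F3728
G1 X60.12 Y127.83 F3728
G1 X27.36 Y127.83 F3728
G1 X27.36 Y147.55 F3728
M5
G0 X93.11 Y77.37
M3 S485
G1 X92.84 Y159.88 F1428
M5
G0 X82.19 Y79.45
M3 S485
G1 X16.14 Y97.41 F1428
G1 X7.41 Y40.04 F1428
G1 X50.16 Y231.89 F1428
G1 X61.73 Y192.79 F1428
G1 X82.19 Y79.45 F1428
M5
G0 X49.18 Y118.42
M3 S280
G1 X43.92 Y131.11 F3728
G1 X31.23 Y136.37 F3728
G1 X18.54 Y131.11 F3728
G1 X13.28 Y118.42 F3728
G1 X18.54 Y105.73 F3728
G1 X31.23 Y100.47 F3728
G1 X43.92 Y105.73 F3728
G1 X49.18 Y118.42 F3728
M5
G0 X0.00 Y0.00

1 u = 1 mm; y_m = 272.02 − y.

[1] `<path>` line segment, #ff00ff→engrave S280 F3728: (36.38,258.59) → (61.66,53.05)

[2] `<polygon>` regular polygon, #ff8800→score S485 F1428: (42.63,100.73) → (35.49,79.15) → (13.91,86.29) → (21.05,107.87) → (42.63,100.73) (closed)

[3] `<rect>` rectangle, #ff00ff→engrave S280 F3728: (27.36,147.55) → (60.12,147.55) → (60.12,127.83) → (27.36,127.83) → (27.36,147.55) (closed)

[4] `<path>` line segment, #ff8800→score S485 F1428: (93.11,77.37) → (92.84,159.88)

[5] `<path>` closed polygon, #ff8800→score S485 F1428: (82.19,79.45) → (16.14,97.41) → (7.41,40.04) → (50.16,231.89) → (61.73,192.79) → (82.19,79.45) (closed)

[6] `<circle>` circle, #ff00ff→engrave S280 F3728: (49.18,118.42) → (43.92,131.11) → (31.23,136.37) → (18.54,131.11) → (13.28,118.42) → (18.54,105.73) → (31.23,100.47) → (43.92,105.73) → (49.18,118.42) (closed)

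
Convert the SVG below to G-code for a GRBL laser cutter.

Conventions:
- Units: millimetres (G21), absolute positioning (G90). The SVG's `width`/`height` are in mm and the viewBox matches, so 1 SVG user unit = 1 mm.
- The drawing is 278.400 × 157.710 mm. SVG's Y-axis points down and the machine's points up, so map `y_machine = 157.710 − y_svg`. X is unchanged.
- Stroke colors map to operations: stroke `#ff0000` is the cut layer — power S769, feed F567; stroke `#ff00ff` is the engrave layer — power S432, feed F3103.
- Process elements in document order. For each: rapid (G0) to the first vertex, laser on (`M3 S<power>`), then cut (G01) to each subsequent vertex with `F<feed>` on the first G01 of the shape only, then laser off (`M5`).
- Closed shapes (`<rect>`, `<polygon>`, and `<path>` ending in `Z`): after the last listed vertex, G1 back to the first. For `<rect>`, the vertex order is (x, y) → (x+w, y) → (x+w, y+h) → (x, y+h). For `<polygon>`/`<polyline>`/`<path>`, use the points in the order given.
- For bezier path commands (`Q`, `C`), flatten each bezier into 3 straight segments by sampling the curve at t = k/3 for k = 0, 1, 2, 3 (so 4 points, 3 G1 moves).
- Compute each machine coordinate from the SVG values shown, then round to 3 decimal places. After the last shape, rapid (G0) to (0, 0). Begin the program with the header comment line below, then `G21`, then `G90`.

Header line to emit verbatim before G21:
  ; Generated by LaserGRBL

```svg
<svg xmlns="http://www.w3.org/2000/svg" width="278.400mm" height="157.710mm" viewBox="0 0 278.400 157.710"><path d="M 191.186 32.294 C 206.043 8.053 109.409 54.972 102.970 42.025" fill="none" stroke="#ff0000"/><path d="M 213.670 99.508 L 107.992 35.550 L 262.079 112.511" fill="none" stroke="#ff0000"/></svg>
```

; Generated by LaserGRBL
G21
G90
G0 X191.186 Y125.416
M3 S769
G01 X176.349 Y130.790 F567
G01 X132.004 Y117.841
G01 X102.970 Y115.685
M5
G0 X213.670 Y58.202
M3 S769
G01 X107.992 Y122.160 F567
G01 X262.079 Y45.199
M5
G0 X0.000 Y0.000

Since the viewBox matches the mm dimensions, user units are millimetres directly. The only transform is the Y-flip y_m = 157.710 − y_svg.

Shape 1 is a cubic bezier drawn with `<path>`. Its stroke #ff0000 means cut at S769, F567. After flipping Y the toolpath is (191.186,125.416) → (176.349,130.790) → (132.004,117.841) → (102.970,115.685).

Shape 2 is a open polyline drawn with `<path>`. Its stroke #ff0000 means cut at S769, F567. After flipping Y the toolpath is (213.670,58.202) → (107.992,122.160) → (262.079,45.199).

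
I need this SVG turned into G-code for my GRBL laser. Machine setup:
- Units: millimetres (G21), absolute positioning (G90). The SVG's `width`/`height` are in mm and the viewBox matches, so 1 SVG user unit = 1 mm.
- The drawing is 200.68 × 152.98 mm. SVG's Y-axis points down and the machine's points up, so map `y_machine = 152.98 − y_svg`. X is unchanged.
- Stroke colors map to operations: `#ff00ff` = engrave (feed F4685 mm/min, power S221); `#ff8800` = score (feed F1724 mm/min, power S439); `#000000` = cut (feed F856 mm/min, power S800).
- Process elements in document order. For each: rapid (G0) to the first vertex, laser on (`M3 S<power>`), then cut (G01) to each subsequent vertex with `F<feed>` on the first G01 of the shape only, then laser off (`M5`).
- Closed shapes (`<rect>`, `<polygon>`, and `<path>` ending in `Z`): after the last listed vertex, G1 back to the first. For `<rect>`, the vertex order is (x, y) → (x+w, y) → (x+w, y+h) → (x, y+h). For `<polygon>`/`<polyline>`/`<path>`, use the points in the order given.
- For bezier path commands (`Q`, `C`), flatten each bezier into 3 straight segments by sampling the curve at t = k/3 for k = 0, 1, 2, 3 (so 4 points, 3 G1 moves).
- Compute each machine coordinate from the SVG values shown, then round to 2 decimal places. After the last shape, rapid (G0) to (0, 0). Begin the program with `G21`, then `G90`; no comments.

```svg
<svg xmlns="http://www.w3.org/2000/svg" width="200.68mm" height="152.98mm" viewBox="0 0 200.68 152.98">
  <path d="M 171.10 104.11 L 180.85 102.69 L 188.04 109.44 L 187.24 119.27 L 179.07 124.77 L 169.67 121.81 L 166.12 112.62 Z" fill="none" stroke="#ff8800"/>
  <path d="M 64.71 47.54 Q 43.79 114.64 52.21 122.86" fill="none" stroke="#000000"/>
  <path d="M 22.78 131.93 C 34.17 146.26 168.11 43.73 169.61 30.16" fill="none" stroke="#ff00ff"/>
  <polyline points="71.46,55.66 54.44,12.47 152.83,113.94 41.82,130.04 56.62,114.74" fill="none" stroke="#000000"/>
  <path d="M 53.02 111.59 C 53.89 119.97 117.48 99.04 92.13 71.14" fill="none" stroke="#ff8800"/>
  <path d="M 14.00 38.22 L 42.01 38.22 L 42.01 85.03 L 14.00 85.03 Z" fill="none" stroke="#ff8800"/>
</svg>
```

Since the viewBox matches the mm dimensions, user units are millimetres directly. The only transform is the Y-flip y_m = 152.98 − y_svg.

Shape 1 is a regular polygon drawn with `<path>`. Its stroke #ff8800 means score at S439, F1724. After flipping Y the toolpath is (171.10,48.87) → (180.85,50.29) → (188.04,43.54) → (187.24,33.71) → (179.07,28.21) → (169.67,31.17) → (166.12,40.36) → (171.10,48.87), returning to the start.

Shape 2 is a quadratic bezier drawn with `<path>`. Its stroke #000000 means cut at S800, F856. After flipping Y the toolpath is (64.71,105.44) → (54.02,67.25) → (49.86,42.14) → (52.21,30.12).

Shape 3 is a cubic bezier drawn with `<path>`. Its stroke #ff00ff means engrave at S221, F4685. After flipping Y the toolpath is (22.78,21.05) → (65.58,38.05) → (133.41,87.22) → (169.61,122.82).

Shape 4 is a open polyline drawn with `<polyline>`. Its stroke #000000 means cut at S800, F856. After flipping Y the toolpath is (71.46,97.32) → (54.44,140.51) → (152.83,39.04) → (41.82,22.94) → (56.62,38.24).

Shape 5 is a cubic bezier drawn with `<path>`. Its stroke #ff8800 means score at S439, F1724. After flipping Y the toolpath is (53.02,41.39) → (69.18,41.95) → (93.45,57.09) → (92.13,81.84).

Shape 6 is a rectangle drawn with `<path>`. Its stroke #ff8800 means score at S439, F1724. After flipping Y the toolpath is (14.00,114.76) → (42.01,114.76) → (42.01,67.95) → (14.00,67.95) → (14.00,114.76), returning to the start.

G21
G90
G0 X171.10 Y48.87
M3 S439
G01 X180.85 Y50.29 F1724
G01 X188.04 Y43.54
G01 X187.24 Y33.71
G01 X179.07 Y28.21
G01 X169.67 Y31.17
G01 X166.12 Y40.36
G01 X171.10 Y48.87
M5
G0 X64.71 Y105.44
M3 S800
G01 X54.02 Y67.25 F856
G01 X49.86 Y42.14
G01 X52.21 Y30.12
M5
G0 X22.78 Y21.05
M3 S221
G01 X65.58 Y38.05 F4685
G01 X133.41 Y87.22
G01 X169.61 Y122.82
M5
G0 X71.46 Y97.32
M3 S800
G01 X54.44 Y140.51 F856
G01 X152.83 Y39.04
G01 X41.82 Y22.94
G01 X56.62 Y38.24
M5
G0 X53.02 Y41.39
M3 S439
G01 X69.18 Y41.95 F1724
G01 X93.45 Y57.09
G01 X92.13 Y81.84
M5
G0 X14.00 Y114.76
M3 S439
G01 X42.01 Y114.76 F1724
G01 X42.01 Y67.95
G01 X14.00 Y67.95
G01 X14.00 Y114.76
M5
G0 X0.00 Y0.00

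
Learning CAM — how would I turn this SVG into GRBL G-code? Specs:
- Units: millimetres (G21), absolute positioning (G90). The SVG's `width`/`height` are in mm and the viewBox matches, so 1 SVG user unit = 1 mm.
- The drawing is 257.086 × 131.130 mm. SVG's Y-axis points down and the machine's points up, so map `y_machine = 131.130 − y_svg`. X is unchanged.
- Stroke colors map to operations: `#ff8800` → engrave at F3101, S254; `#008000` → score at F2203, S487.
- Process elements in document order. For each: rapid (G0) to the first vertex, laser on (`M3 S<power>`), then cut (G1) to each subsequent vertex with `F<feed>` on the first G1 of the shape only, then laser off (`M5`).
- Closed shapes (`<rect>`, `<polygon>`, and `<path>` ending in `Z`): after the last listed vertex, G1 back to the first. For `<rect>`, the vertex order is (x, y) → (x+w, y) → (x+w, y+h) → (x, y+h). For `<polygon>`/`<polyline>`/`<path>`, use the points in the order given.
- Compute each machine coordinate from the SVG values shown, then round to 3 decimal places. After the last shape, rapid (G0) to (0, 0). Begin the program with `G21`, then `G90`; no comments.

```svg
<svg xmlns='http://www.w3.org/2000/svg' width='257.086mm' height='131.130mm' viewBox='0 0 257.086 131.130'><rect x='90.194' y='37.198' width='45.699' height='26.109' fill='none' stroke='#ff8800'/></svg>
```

viewBox `0 0 257.086 131.130` with mm width/height → 1 unit = 1 mm. Flip: y_m = 131.130 − y_svg.

**Shape 1** — `<rect>` rectangle, stroke `#ff8800` → engrave (S254, F3101). Machine vertices: (90.194,93.932) → (135.893,93.932) → (135.893,67.823) → (90.194,67.823) → (90.194,93.932). Closed: final G1 returns to the first vertex.

G21
G90
G0 X90.194 Y93.932
M3 S254
G1 X135.893 Y93.932 F3101
G1 X135.893 Y67.823
G1 X90.194 Y67.823
G1 X90.194 Y93.932
M5
G0 X0.000 Y0.000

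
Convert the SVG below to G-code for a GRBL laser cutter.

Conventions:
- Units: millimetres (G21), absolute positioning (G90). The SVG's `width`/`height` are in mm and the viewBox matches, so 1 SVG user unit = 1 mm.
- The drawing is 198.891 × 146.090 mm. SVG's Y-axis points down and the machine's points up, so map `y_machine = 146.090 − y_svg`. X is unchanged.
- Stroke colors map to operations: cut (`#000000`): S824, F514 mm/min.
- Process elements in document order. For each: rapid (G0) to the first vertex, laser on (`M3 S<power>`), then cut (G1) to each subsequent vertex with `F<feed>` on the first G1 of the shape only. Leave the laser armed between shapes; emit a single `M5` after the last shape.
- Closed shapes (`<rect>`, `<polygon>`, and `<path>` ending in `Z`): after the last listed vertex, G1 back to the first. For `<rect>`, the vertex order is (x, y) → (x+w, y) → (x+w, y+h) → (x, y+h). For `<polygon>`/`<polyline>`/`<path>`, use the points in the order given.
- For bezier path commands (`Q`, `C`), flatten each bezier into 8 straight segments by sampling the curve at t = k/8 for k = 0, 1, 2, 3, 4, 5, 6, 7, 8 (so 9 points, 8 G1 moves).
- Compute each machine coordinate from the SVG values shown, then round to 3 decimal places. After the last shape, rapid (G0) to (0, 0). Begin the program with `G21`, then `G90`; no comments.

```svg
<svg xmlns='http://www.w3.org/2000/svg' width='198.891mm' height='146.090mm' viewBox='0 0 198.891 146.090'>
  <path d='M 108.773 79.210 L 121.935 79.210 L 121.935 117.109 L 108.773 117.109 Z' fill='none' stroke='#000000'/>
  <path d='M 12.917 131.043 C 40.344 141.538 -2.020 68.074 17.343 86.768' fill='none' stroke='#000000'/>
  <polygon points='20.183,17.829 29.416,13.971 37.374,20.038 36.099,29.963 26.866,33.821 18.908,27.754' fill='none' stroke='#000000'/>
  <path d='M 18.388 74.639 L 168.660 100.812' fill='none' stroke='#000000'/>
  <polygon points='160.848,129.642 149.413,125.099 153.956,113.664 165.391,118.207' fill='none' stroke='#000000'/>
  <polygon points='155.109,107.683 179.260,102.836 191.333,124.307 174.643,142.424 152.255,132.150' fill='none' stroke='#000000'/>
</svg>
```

G21
G90
G0 X108.773 Y66.880
M3 S824
G1 X121.935 Y66.880 F514
G1 X121.935 Y28.981
G1 X108.773 Y28.981
G1 X108.773 Y66.880
G0 X12.917 Y15.047
M3 S824
G1 X20.188 Y14.703 F514
G1 X22.456 Y20.166
G1 X21.265 Y29.373
G1 X18.154 Y40.259
G1 X14.665 Y50.761
G1 X12.340 Y58.815
G1 X12.718 Y62.356
G1 X17.343 Y59.322
G0 X20.183 Y128.261
M3 S824
G1 X29.416 Y132.119 F514
G1 X37.374 Y126.052
G1 X36.099 Y116.127
G1 X26.866 Y112.269
G1 X18.908 Y118.336
G1 X20.183 Y128.261
G0 X18.388 Y71.451
M3 S824
G1 X168.660 Y45.278 F514
G0 X160.848 Y16.448
M3 S824
G1 X149.413 Y20.991 F514
G1 X153.956 Y32.426
G1 X165.391 Y27.883
G1 X160.848 Y16.448
G0 X155.109 Y38.407
M3 S824
G1 X179.260 Y43.254 F514
G1 X191.333 Y21.783
G1 X174.643 Y3.666
G1 X152.255 Y13.940
G1 X155.109 Y38.407
M5
G0 X0.000 Y0.000

viewBox `0 0 198.891 146.090` with mm width/height → 1 unit = 1 mm. Flip: y_m = 146.090 − y_svg.

**Shape 1** — `<path>` rectangle, stroke `#000000` → cut (S824, F514). Machine vertices: (108.773,66.880) → (121.935,66.880) → (121.935,28.981) → (108.773,28.981) → (108.773,66.880). Closed: final G1 returns to the first vertex.

**Shape 2** — `<path>` cubic bezier, stroke `#000000` → cut (S824, F514). Control points (SVG): P0=(12.917,131.043), P1=(40.344,141.538), P2=(-2.020,68.074), P3=(17.343,86.768); sampled at t=k/8. Machine vertices: (12.917,15.047) → (20.188,14.703) → (22.456,20.166) → (21.265,29.373) → (18.154,40.259) → (14.665,50.761) → (12.340,58.815) → (12.718,62.356) → (17.343,59.322). Open path.

**Shape 3** — `<polygon>` regular polygon, stroke `#000000` → cut (S824, F514). Machine vertices: (20.183,128.261) → (29.416,132.119) → (37.374,126.052) → (36.099,116.127) → (26.866,112.269) → (18.908,118.336) → (20.183,128.261). Closed: final G1 returns to the first vertex.

**Shape 4** — `<path>` line segment, stroke `#000000` → cut (S824, F514). Machine vertices: (18.388,71.451) → (168.660,45.278). Open path.

**Shape 5** — `<polygon>` regular polygon, stroke `#000000` → cut (S824, F514). Machine vertices: (160.848,16.448) → (149.413,20.991) → (153.956,32.426) → (165.391,27.883) → (160.848,16.448). Closed: final G1 returns to the first vertex.

**Shape 6** — `<polygon>` regular polygon, stroke `#000000` → cut (S824, F514). Machine vertices: (155.109,38.407) → (179.260,43.254) → (191.333,21.783) → (174.643,3.666) → (152.255,13.940) → (155.109,38.407). Closed: final G1 returns to the first vertex.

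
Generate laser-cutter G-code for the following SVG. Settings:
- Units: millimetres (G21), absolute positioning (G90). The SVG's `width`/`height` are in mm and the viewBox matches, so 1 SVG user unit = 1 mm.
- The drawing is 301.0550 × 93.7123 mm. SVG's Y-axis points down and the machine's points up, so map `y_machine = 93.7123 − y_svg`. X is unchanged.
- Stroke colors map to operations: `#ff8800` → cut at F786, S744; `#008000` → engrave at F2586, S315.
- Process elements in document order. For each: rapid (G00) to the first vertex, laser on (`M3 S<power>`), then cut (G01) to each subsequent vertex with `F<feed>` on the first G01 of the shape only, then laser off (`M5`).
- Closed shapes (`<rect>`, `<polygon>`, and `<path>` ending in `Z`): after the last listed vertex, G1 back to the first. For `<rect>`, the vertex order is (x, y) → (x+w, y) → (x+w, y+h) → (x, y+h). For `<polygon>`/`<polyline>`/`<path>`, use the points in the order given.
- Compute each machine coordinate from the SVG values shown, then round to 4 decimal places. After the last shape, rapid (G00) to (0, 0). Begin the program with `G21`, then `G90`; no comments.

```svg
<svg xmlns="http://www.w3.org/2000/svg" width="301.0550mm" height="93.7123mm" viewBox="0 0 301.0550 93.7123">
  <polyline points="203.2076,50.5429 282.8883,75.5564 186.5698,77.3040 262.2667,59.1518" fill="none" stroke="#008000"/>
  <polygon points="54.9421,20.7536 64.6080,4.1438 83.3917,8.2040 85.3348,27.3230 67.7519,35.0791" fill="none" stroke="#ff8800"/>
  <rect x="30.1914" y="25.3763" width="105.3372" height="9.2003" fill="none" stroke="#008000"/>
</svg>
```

G21
G90
G00 X203.2076 Y43.1694
M3 S315
G01 X282.8883 Y18.1559 F2586
G01 X186.5698 Y16.4083
G01 X262.2667 Y34.5605
M5
G00 X54.9421 Y72.9587
M3 S744
G01 X64.6080 Y89.5685 F786
G01 X83.3917 Y85.5083
G01 X85.3348 Y66.3893
G01 X67.7519 Y58.6332
G01 X54.9421 Y72.9587
M5
G00 X30.1914 Y68.3360
M3 S315
G01 X135.5286 Y68.3360 F2586
G01 X135.5286 Y59.1357
G01 X30.1914 Y59.1357
G01 X30.1914 Y68.3360
M5
G00 X0.0000 Y0.0000

Since the viewBox matches the mm dimensions, user units are millimetres directly. The only transform is the Y-flip y_m = 93.7123 − y_svg.

Shape 1 is a open polyline drawn with `<polyline>`. Its stroke #008000 means engrave at S315, F2586. After flipping Y the toolpath is (203.2076,43.1694) → (282.8883,18.1559) → (186.5698,16.4083) → (262.2667,34.5605).

Shape 2 is a regular polygon drawn with `<polygon>`. Its stroke #ff8800 means cut at S744, F786. After flipping Y the toolpath is (54.9421,72.9587) → (64.6080,89.5685) → (83.3917,85.5083) → (85.3348,66.3893) → (67.7519,58.6332) → (54.9421,72.9587), returning to the start.

Shape 3 is a rectangle drawn with `<rect>`. Its stroke #008000 means engrave at S315, F2586. After flipping Y the toolpath is (30.1914,68.3360) → (135.5286,68.3360) → (135.5286,59.1357) → (30.1914,59.1357) → (30.1914,68.3360), returning to the start.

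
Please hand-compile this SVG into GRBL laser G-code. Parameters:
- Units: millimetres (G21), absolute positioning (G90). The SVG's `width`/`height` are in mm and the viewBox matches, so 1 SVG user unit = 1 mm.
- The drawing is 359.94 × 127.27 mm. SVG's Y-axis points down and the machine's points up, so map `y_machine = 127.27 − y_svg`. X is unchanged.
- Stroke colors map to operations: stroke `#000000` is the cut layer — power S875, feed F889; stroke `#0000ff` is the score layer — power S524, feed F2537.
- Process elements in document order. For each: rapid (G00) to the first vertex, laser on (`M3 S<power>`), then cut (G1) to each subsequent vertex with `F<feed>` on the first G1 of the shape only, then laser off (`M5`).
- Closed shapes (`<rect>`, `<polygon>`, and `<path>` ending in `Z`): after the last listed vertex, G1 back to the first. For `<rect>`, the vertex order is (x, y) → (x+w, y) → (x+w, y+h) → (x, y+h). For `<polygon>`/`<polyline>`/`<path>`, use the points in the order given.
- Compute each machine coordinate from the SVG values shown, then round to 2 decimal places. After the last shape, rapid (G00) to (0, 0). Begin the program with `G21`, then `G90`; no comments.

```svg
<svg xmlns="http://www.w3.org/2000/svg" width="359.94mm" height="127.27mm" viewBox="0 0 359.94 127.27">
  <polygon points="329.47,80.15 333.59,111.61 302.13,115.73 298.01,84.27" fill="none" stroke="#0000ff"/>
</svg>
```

G21
G90
G00 X329.47 Y47.12
M3 S524
G1 X333.59 Y15.66 F2537
G1 X302.13 Y11.54
G1 X298.01 Y43.00
G1 X329.47 Y47.12
M5
G00 X0.00 Y0.00

viewBox `0 0 359.94 127.27` with mm width/height → 1 unit = 1 mm. Flip: y_m = 127.27 − y_svg.

**Shape 1** — `<polygon>` regular polygon, stroke `#0000ff` → score (S524, F2537). Machine vertices: (329.47,47.12) → (333.59,15.66) → (302.13,11.54) → (298.01,43.00) → (329.47,47.12). Closed: final G1 returns to the first vertex.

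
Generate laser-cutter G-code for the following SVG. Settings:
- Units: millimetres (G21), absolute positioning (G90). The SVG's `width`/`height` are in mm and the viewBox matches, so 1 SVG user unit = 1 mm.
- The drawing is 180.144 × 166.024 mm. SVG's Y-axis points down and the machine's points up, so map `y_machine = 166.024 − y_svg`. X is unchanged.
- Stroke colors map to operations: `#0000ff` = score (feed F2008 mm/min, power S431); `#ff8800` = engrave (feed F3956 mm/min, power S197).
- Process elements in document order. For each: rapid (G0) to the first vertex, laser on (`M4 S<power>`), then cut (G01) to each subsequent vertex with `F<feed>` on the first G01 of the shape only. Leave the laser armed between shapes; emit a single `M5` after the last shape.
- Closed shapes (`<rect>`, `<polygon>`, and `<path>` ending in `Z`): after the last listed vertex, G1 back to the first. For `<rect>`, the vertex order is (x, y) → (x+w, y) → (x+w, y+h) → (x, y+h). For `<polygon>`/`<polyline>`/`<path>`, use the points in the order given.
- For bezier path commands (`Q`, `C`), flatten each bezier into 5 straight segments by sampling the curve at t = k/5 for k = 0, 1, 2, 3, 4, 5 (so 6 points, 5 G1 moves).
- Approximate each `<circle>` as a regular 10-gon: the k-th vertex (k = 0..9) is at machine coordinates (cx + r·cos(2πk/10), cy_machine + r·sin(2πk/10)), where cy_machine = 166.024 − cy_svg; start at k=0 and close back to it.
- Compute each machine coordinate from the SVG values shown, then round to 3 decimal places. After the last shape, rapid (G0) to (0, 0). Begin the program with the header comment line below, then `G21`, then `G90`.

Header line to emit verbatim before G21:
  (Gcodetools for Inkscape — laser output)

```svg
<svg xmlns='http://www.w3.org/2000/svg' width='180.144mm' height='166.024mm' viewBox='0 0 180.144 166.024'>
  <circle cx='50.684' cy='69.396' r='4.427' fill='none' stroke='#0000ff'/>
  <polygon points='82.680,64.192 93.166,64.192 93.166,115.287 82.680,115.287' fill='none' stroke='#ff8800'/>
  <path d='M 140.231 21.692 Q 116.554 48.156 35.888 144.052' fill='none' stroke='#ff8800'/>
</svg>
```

(Gcodetools for Inkscape — laser output)
G21
G90
G0 X55.111 Y96.628
M4 S431
G01 X54.266 Y99.230 F2008
G01 X52.052 Y100.838
G01 X49.316 Y100.838
G01 X47.102 Y99.230
G01 X46.257 Y96.628
G01 X47.102 Y94.026
G01 X49.316 Y92.418
G01 X52.052 Y92.418
G01 X54.266 Y94.026
G01 X55.111 Y96.628
G0 X82.680 Y101.832
M4 S197
G01 X93.166 Y101.832 F3956
G01 X93.166 Y50.737
G01 X82.680 Y50.737
G01 X82.680 Y101.832
G0 X140.231 Y144.332
M4 S197
G01 X128.481 Y130.969 F3956
G01 X112.171 Y112.052
G01 X91.303 Y87.580
G01 X65.875 Y57.553
G01 X35.888 Y21.972
M5
G0 X0.000 Y0.000

1 u = 1 mm; y_m = 166.024 − y.

[1] `<circle>` circle, #0000ff→score S431 F2008: (55.111,96.628) → (54.266,99.230) → (52.052,100.838) → (49.316,100.838) → (47.102,99.230) → (46.257,96.628) → (47.102,94.026) → (49.316,92.418) → (52.052,92.418) → (54.266,94.026) → (55.111,96.628) (closed)

[2] `<polygon>` rectangle, #ff8800→engrave S197 F3956: (82.680,101.832) → (93.166,101.832) → (93.166,50.737) → (82.680,50.737) → (82.680,101.832) (closed)

[3] `<path>` quadratic bezier, #ff8800→engrave S197 F3956: (140.231,144.332) → (128.481,130.969) → (112.171,112.052) → (91.303,87.580) → (65.875,57.553) → (35.888,21.972)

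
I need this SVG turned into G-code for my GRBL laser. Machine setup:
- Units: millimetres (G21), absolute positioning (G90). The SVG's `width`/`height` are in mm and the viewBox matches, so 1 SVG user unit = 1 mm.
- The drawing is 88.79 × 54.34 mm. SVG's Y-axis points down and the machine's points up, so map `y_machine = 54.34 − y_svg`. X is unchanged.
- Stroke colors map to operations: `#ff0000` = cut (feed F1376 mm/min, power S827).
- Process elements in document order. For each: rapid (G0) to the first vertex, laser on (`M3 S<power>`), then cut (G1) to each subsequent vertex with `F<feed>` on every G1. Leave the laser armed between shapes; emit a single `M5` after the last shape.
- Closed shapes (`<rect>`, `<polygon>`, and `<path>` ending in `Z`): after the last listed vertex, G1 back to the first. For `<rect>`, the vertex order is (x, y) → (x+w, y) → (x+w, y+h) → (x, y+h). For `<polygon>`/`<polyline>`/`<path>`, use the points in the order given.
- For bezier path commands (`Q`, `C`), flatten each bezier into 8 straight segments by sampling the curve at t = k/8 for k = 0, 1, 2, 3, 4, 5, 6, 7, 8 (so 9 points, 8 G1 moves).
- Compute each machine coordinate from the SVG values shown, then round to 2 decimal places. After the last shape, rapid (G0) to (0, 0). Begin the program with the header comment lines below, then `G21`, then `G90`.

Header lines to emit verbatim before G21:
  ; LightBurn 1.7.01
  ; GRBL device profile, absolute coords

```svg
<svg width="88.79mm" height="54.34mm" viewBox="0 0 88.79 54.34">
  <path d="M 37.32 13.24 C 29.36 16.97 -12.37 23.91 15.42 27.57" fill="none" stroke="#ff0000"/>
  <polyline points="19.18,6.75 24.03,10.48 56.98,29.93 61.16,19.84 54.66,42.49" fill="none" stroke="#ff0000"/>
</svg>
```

viewBox `0 0 88.79 54.34` with mm width/height → 1 unit = 1 mm. Flip: y_m = 54.34 − y_svg.

**Shape 1** — `<path>` cubic bezier, stroke `#ff0000` → cut (S827, F1376). Control points (SVG): P0=(37.32,13.24), P1=(29.36,16.97), P2=(-12.37,23.91), P3=(15.42,27.57); sampled at t=k/8. Machine vertices: (37.32,41.10) → (32.95,39.56) → (26.63,37.80) → (19.57,35.89) → (12.96,33.91) → (8.04,31.93) → (6.00,30.03) → (8.06,28.28) → (15.42,26.77). Open path.

**Shape 2** — `<polyline>` open polyline, stroke `#ff0000` → cut (S827, F1376). Machine vertices: (19.18,47.59) → (24.03,43.86) → (56.98,24.41) → (61.16,34.50) → (54.66,11.85). Open path.

; LightBurn 1.7.01
; GRBL device profile, absolute coords
G21
G90
G0 X37.32 Y41.10
M3 S827
G1 X32.95 Y39.56 F1376
G1 X26.63 Y37.80 F1376
G1 X19.57 Y35.89 F1376
G1 X12.96 Y33.91 F1376
G1 X8.04 Y31.93 F1376
G1 X6.00 Y30.03 F1376
G1 X8.06 Y28.28 F1376
G1 X15.42 Y26.77 F1376
G0 X19.18 Y47.59
M3 S827
G1 X24.03 Y43.86 F1376
G1 X56.98 Y24.41 F1376
G1 X61.16 Y34.50 F1376
G1 X54.66 Y11.85 F1376
M5
G0 X0.00 Y0.00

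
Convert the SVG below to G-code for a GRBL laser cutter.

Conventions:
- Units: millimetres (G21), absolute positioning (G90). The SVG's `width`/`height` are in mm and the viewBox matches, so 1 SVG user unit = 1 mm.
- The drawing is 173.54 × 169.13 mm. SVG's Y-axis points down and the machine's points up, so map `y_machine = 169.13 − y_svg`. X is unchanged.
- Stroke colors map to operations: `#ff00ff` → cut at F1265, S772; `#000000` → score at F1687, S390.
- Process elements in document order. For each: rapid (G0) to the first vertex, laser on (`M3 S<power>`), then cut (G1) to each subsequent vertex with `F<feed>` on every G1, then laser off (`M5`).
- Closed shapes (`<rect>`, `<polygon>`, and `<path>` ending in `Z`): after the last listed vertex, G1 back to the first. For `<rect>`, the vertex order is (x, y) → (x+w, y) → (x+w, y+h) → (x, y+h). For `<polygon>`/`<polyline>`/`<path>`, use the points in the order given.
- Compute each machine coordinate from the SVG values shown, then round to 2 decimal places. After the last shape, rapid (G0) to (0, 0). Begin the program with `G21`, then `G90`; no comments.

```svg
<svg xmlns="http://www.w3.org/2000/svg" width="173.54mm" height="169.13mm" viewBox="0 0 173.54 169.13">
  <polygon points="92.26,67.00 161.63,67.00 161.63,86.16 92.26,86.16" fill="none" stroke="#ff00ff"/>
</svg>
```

G21
G90
G0 X92.26 Y102.13
M3 S772
G1 X161.63 Y102.13 F1265
G1 X161.63 Y82.97 F1265
G1 X92.26 Y82.97 F1265
G1 X92.26 Y102.13 F1265
M5
G0 X0.00 Y0.00

1 u = 1 mm; y_m = 169.13 − y.

[1] `<polygon>` rectangle, #ff00ff→cut S772 F1265: (92.26,102.13) → (161.63,102.13) → (161.63,82.97) → (92.26,82.97) → (92.26,102.13) (closed)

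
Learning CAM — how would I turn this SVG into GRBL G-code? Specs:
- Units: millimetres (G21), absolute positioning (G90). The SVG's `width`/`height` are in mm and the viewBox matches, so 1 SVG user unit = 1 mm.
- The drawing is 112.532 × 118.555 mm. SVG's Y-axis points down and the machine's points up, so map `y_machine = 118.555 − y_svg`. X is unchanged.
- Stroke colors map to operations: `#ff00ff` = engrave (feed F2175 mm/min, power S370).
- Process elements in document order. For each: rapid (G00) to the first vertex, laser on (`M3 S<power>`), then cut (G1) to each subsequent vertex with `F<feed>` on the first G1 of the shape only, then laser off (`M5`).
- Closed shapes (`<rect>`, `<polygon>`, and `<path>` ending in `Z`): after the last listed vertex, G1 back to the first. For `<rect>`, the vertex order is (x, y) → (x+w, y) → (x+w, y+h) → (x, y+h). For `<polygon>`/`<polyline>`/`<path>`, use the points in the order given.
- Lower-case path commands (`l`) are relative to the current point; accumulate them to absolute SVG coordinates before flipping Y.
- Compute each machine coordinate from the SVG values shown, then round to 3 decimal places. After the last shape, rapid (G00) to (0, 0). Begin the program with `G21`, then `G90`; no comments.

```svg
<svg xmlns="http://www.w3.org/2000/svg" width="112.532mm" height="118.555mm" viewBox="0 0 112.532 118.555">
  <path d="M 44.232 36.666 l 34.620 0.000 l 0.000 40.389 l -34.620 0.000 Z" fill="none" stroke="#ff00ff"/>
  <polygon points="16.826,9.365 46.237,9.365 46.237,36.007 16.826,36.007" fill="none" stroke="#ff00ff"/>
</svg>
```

viewBox `0 0 112.532 118.555` with mm width/height → 1 unit = 1 mm. Flip: y_m = 118.555 − y_svg.

**Shape 1** — `<path>` rectangle, stroke `#ff00ff` → engrave (S370, F2175). Machine vertices: (44.232,81.889) → (78.852,81.889) → (78.852,41.500) → (44.232,41.500) → (44.232,81.889). Closed: final G1 returns to the first vertex.

**Shape 2** — `<polygon>` rectangle, stroke `#ff00ff` → engrave (S370, F2175). Machine vertices: (16.826,109.190) → (46.237,109.190) → (46.237,82.548) → (16.826,82.548) → (16.826,109.190). Closed: final G1 returns to the first vertex.

G21
G90
G00 X44.232 Y81.889
M3 S370
G1 X78.852 Y81.889 F2175
G1 X78.852 Y41.500
G1 X44.232 Y41.500
G1 X44.232 Y81.889
M5
G00 X16.826 Y109.190
M3 S370
G1 X46.237 Y109.190 F2175
G1 X46.237 Y82.548
G1 X16.826 Y82.548
G1 X16.826 Y109.190
M5
G00 X0.000 Y0.000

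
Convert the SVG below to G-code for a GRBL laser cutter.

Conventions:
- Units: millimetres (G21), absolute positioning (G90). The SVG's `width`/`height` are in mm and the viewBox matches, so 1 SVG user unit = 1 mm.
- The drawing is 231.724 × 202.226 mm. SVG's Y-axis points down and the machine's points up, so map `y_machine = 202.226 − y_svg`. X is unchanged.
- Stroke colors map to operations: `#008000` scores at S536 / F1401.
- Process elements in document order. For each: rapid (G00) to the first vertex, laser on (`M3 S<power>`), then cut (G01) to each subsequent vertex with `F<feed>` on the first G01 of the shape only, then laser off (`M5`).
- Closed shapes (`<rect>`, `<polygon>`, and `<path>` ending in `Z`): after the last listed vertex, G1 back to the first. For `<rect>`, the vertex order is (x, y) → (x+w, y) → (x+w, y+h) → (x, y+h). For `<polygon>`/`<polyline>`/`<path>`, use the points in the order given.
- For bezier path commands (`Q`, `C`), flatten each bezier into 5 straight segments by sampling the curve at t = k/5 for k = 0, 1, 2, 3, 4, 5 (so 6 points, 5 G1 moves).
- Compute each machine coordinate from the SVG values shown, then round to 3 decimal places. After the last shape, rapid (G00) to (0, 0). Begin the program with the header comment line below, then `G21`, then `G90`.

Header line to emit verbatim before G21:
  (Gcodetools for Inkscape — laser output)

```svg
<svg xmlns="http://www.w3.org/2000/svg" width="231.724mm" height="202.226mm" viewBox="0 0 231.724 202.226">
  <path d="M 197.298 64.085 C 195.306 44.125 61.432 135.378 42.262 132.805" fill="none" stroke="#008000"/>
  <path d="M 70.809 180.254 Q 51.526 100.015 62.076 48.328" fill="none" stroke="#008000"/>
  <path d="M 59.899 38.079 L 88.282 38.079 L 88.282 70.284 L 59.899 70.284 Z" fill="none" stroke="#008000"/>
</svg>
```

(Gcodetools for Inkscape — laser output)
G21
G90
G00 X197.298 Y138.141
M3 S536
G01 X182.250 Y138.412 F1401
G01 X147.386 Y121.833
G01 X104.542 Y98.247
G01 X65.556 Y77.496
G01 X42.262 Y69.421
M5
G00 X70.809 Y21.972
M3 S536
G01 X64.289 Y52.926 F1401
G01 X60.156 Y81.595
G01 X58.409 Y107.980
G01 X59.049 Y132.081
G01 X62.076 Y153.898
M5
G00 X59.899 Y164.147
M3 S536
G01 X88.282 Y164.147 F1401
G01 X88.282 Y131.942
G01 X59.899 Y131.942
G01 X59.899 Y164.147
M5
G00 X0.000 Y0.000

1 u = 1 mm; y_m = 202.226 − y.

[1] `<path>` cubic bezier, #008000→score S536 F1401: (197.298,138.141) → (182.250,138.412) → (147.386,121.833) → (104.542,98.247) → (65.556,77.496) → (42.262,69.421)

[2] `<path>` quadratic bezier, #008000→score S536 F1401: (70.809,21.972) → (64.289,52.926) → (60.156,81.595) → (58.409,107.980) → (59.049,132.081) → (62.076,153.898)

[3] `<path>` rectangle, #008000→score S536 F1401: (59.899,164.147) → (88.282,164.147) → (88.282,131.942) → (59.899,131.942) → (59.899,164.147) (closed)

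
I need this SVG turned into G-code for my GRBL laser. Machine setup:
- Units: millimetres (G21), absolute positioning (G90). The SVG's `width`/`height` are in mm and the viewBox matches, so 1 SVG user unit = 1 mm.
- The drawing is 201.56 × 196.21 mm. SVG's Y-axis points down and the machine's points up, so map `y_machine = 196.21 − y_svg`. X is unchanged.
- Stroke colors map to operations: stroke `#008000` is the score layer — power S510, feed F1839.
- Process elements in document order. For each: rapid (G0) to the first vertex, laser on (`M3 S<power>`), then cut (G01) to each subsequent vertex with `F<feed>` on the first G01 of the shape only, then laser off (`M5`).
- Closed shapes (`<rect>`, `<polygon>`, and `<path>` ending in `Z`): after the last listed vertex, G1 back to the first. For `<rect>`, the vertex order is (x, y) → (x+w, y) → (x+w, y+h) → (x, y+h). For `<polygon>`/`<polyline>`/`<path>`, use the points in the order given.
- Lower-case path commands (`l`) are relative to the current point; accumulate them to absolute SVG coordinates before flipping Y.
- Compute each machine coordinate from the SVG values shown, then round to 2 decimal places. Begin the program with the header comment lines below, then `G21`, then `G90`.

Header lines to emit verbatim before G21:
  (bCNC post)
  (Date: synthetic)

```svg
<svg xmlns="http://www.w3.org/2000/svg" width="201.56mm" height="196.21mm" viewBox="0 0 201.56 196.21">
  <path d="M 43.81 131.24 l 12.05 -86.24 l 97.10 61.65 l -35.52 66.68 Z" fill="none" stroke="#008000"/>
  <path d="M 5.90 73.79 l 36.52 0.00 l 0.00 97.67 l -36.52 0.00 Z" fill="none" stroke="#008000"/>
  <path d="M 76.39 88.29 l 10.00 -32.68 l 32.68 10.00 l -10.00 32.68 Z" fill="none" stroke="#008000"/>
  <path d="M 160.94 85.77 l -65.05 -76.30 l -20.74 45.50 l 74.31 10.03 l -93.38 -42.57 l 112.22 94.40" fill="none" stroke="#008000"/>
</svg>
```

Since the viewBox matches the mm dimensions, user units are millimetres directly. The only transform is the Y-flip y_m = 196.21 − y_svg.

Shape 1 is a closed polygon drawn with `<path>`. Its stroke #008000 means score at S510, F1839. After flipping Y the toolpath is (43.81,64.97) → (55.86,151.21) → (152.96,89.56) → (117.44,22.88) → (43.81,64.97), returning to the start.

Shape 2 is a rectangle drawn with `<path>`. Its stroke #008000 means score at S510, F1839. After flipping Y the toolpath is (5.90,122.42) → (42.42,122.42) → (42.42,24.75) → (5.90,24.75) → (5.90,122.42), returning to the start.

Shape 3 is a regular polygon drawn with `<path>`. Its stroke #008000 means score at S510, F1839. After flipping Y the toolpath is (76.39,107.92) → (86.39,140.60) → (119.07,130.60) → (109.07,97.92) → (76.39,107.92), returning to the start.

Shape 4 is a open polyline drawn with `<path>`. Its stroke #008000 means score at S510, F1839. After flipping Y the toolpath is (160.94,110.44) → (95.89,186.74) → (75.15,141.24) → (149.46,131.21) → (56.08,173.78) → (168.30,79.38).

(bCNC post)
(Date: synthetic)
G21
G90
G0 X43.81 Y64.97
M3 S510
G01 X55.86 Y151.21 F1839
G01 X152.96 Y89.56
G01 X117.44 Y22.88
G01 X43.81 Y64.97
M5
G0 X5.90 Y122.42
M3 S510
G01 X42.42 Y122.42 F1839
G01 X42.42 Y24.75
G01 X5.90 Y24.75
G01 X5.90 Y122.42
M5
G0 X76.39 Y107.92
M3 S510
G01 X86.39 Y140.60 F1839
G01 X119.07 Y130.60
G01 X109.07 Y97.92
G01 X76.39 Y107.92
M5
G0 X160.94 Y110.44
M3 S510
G01 X95.89 Y186.74 F1839
G01 X75.15 Y141.24
G01 X149.46 Y131.21
G01 X56.08 Y173.78
G01 X168.30 Y79.38
M5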